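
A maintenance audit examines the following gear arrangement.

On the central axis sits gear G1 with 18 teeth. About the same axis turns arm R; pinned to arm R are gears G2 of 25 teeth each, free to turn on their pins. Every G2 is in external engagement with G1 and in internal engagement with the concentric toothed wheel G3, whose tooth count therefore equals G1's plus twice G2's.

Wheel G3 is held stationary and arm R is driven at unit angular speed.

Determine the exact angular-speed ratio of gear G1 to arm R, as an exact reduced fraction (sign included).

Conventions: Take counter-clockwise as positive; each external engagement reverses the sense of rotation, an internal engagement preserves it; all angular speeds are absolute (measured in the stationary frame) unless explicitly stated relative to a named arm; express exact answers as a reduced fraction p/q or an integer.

43/9

recognized (axles ride arm R): planetary set, 18/25/68 teeth
ring teeth: 18 + 2·25 = 68
18(ω_sun−ω_arm) = −68(ω_ring−ω_arm),  ω_ring = 0, ω_arm = 1
ω_sun = 1 − (68/18)(0−1) = 43/9
ω_out/ω_in = 43/9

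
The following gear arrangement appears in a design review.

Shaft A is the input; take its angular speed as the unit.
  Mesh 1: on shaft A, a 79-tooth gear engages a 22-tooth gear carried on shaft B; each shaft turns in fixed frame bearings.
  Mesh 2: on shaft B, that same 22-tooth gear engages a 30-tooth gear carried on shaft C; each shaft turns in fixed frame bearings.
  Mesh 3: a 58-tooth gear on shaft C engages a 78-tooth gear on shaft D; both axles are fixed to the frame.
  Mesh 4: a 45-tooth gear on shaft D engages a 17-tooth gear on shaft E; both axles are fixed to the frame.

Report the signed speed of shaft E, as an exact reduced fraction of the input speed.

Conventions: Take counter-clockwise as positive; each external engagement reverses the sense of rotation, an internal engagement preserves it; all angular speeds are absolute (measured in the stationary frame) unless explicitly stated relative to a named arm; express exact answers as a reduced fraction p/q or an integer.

4-mesh fixed-axis compound train (all bearings frame-fixed)
mesh 1 [79T→22T]: |ω|/ω_in = 1×79/22 = 79/22, sense flips to −
mesh 2 [22T→30T]: |ω|/ω_in = (79/22)×22/30 = 79/30, sense flips to +
mesh 3 [58T→78T]: |ω|/ω_in = (79/30)×58/78 = 2291/1170, sense flips to −
mesh 4 [45T→17T]: |ω|/ω_in = (2291/1170)×45/17 = 2291/442, sense flips to +
signed output speed (× input speed) = 2291/442

2291/442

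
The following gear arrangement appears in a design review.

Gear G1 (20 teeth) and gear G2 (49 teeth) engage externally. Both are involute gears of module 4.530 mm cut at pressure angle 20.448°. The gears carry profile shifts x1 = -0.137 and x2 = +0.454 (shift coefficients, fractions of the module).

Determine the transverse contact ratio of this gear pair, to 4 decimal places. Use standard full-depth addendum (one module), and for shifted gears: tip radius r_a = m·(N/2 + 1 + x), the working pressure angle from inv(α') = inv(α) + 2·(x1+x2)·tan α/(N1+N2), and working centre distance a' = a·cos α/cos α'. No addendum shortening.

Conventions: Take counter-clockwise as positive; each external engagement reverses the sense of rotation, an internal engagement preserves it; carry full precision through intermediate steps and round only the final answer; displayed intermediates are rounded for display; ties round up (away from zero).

topology: single-mesh involute geometry — m = 4.530, 20T/49T pair
base radii: r_b1 = 42.445631, r_b2 = 103.991795
tip radii: r_a1 = 49.209390, r_a2 = 117.571620
inv(α') = inv(20.448°) + 2·(-0.137+0.454)·tan α/(20+49) = 0.01939157  ⇒  α' = 21.76480°
a' = a·cos α / cos α' = 156.2850·cos 20.448°/cos 21.76480° = 157.677662
action lengths: √(r_a1²−r_b1²) = 24.898444, √(r_a2²−r_b2²) = 54.852460
base pitch p_b = π·m·cos α = 13.334688
CR = (24.898444 + 54.852460 − 157.677662·sin 21.76480°)/13.334688 = 1.596172
contact ratio ≈ 1.5962

1.5962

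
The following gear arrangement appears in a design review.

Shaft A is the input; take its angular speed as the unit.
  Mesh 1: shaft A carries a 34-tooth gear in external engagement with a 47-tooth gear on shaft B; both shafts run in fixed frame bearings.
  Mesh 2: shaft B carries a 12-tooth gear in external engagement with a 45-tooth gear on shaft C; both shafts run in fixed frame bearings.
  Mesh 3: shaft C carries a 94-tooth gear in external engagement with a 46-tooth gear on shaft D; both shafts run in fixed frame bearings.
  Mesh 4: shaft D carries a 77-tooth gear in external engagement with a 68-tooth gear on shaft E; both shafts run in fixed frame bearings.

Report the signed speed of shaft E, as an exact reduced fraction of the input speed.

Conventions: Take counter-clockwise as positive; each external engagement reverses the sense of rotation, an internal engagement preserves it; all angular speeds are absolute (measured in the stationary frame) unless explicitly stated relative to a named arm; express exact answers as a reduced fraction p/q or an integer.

154/345

4-mesh fixed-axis compound train (all bearings frame-fixed)
mesh 1 [34T→47T]: |ω|/ω_in = 1×34/47 = 34/47, sense flips to −
mesh 2 [12T→45T]: |ω|/ω_in = (34/47)×12/45 = 136/705, sense flips to +
mesh 3 [94T→46T]: |ω|/ω_in = (136/705)×94/46 = 136/345, sense flips to −
mesh 4 [77T→68T]: |ω|/ω_in = (136/345)×77/68 = 154/345, sense flips to +
signed output speed (× input speed) = 154/345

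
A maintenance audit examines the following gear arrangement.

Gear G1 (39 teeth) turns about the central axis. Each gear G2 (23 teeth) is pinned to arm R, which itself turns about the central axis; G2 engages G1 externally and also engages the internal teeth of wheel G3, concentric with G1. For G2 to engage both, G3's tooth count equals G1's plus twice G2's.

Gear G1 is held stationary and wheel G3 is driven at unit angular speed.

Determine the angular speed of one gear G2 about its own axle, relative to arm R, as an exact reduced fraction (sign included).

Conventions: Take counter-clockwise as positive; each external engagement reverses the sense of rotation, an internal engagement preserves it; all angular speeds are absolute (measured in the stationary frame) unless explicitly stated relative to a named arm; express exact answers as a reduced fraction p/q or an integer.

planetary set (39T centre, 23T on arm, 85T internal) — Willis relation
ring teeth: 39 + 2·23 = 85
39(ω_sun−ω_arm) = −85(ω_ring−ω_arm),  ω_sun = 0, ω_ring = 1
39(0−ω_arm) = −85(1−ω_arm)  ⇒  124·ω_arm = 85  ⇒  ω_arm = 85/124
sun–planet mesh: 39·(0−85/124) = −23·(ω_p−ω_arm)  ⇒  ω_p−ω_arm = 3315/2852
exact speed ratio = 3315/2852

3315/2852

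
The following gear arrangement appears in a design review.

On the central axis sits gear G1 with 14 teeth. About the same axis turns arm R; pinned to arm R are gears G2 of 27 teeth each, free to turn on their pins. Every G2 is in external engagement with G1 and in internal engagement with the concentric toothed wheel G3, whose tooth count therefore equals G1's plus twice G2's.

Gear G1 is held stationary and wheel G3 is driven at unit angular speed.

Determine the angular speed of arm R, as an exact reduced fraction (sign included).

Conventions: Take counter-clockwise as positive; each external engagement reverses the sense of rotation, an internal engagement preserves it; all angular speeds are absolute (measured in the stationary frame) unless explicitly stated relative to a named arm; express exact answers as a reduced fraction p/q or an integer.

34/41

topology: planetary set — G1 14T / G2 27T / G3 68T, arm = carrier (Willis)
ring teeth: 14 + 2·27 = 68
14(ω_sun−ω_arm) = −68(ω_ring−ω_arm),  ω_sun = 0, ω_ring = 1
14(0−ω_arm) = −68(1−ω_arm)  ⇒  82·ω_arm = 68  ⇒  ω_arm = 34/41
exact speed ratio = 34/41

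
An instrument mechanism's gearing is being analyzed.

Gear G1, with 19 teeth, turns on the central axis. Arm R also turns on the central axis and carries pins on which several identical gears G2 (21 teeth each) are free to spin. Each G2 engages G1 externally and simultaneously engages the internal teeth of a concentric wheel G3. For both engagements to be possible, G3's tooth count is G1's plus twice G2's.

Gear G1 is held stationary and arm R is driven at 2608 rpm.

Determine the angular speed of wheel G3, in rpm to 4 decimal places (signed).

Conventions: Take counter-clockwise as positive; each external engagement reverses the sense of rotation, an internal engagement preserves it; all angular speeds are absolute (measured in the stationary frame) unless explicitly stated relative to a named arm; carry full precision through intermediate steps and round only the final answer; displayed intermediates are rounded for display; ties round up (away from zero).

class = planetary set [G3 = 19+2·21 = 61; Willis about the carrier]
normalise by the input: solve with ω_arm = 1, then scale by 2608 rpm
ring teeth: 19 + 2·21 = 61
19(ω_sun−ω_arm) = −61(ω_ring−ω_arm),  ω_sun = 0, ω_arm = 1
ω_ring = 1 − (19/61)(0−1) = 80/61
scale: ω_ring = 80/61 × 2608 rpm = +3420.3279 rpm

+3420.3279 rpm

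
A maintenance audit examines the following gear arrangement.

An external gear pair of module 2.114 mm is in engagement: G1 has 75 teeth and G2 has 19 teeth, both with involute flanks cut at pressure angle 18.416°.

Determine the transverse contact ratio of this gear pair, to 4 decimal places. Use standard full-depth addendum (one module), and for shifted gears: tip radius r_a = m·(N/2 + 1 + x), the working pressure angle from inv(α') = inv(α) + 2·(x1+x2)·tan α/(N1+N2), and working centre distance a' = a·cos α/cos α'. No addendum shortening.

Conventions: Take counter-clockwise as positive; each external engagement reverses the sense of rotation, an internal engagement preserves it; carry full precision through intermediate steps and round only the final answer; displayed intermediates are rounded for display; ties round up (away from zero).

class = single-mesh tooth geometry [involute pair 75T × 19T, m = 2.114]
base radii: r_b1 = 75.215155, r_b2 = 19.054506
tip radii: r_a1 = 81.389000, r_a2 = 22.197000
no profile shift: α' = α, a' = a
action lengths: √(r_a1²−r_b1²) = 31.094208, √(r_a2²−r_b2²) = 11.385632
base pitch p_b = π·m·cos α = 6.301210
CR = (31.094208 + 11.385632 − 99.358000·sin 18.41600°)/6.301210 = 1.760179
contact ratio ≈ 1.7602

1.7602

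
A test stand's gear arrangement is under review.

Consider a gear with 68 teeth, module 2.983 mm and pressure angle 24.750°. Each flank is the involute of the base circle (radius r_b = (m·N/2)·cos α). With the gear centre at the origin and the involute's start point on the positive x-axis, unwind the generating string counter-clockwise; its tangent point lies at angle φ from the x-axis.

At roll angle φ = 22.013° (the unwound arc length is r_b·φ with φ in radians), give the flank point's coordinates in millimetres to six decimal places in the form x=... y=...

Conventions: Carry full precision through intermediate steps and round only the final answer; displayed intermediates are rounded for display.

x=98.654712 y=1.715580

recognized (one wheel, involute flank): single-mesh tooth geometry, m = 2.983, N = 68
pitch radius r_p = m·N/2 = 2.983·68/2 = 101.422000
base radius r_b = r_p·cos α = 101.422000·cos 24.750° = 92.105697
roll angle φ = 22.013° = 0.38419933 rad
x = r_b·(cos φ + φ·sin φ) = 98.654712
y = r_b·(sin φ − φ·cos φ) = 1.715580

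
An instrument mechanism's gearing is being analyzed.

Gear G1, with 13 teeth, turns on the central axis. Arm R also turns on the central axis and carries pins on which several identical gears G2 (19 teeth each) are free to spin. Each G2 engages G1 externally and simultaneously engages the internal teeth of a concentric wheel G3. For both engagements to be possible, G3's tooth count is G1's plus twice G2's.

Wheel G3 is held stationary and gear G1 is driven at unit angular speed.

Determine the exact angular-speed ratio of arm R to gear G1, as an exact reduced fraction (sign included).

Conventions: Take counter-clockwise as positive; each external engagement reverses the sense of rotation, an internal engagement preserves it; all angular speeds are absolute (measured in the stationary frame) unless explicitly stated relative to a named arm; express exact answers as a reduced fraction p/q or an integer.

class = planetary set [G3 = 13+2·19 = 51; Willis about the carrier]
ring teeth: 13 + 2·19 = 51
13(ω_sun−ω_arm) = −51(ω_ring−ω_arm),  ω_ring = 0, ω_sun = 1
13(1−ω_arm) = −51(0−ω_arm)  ⇒  64·ω_arm = 13  ⇒  ω_arm = 13/64
ω_out/ω_in = 13/64

13/64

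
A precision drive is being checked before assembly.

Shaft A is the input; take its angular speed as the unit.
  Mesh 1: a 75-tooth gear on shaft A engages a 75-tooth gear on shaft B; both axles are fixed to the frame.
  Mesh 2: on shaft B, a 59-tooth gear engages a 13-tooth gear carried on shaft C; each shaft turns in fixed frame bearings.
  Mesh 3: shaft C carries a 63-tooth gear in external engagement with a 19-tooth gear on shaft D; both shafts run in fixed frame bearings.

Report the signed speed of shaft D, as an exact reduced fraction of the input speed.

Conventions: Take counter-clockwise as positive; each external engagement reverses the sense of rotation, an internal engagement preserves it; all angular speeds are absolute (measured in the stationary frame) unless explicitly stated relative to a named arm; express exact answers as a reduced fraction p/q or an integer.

3-mesh fixed-axis compound train (all bearings frame-fixed)
mesh 1 [75T→75T]: |ω|/ω_in = 1×75/75 = 1, sense flips to −
mesh 2 [59T→13T]: |ω|/ω_in = 1×59/13 = 59/13, sense flips to +
mesh 3 [63T→19T]: |ω|/ω_in = (59/13)×63/19 = 3717/247, sense flips to −
signed output speed (× input speed) = -3717/247

-3717/247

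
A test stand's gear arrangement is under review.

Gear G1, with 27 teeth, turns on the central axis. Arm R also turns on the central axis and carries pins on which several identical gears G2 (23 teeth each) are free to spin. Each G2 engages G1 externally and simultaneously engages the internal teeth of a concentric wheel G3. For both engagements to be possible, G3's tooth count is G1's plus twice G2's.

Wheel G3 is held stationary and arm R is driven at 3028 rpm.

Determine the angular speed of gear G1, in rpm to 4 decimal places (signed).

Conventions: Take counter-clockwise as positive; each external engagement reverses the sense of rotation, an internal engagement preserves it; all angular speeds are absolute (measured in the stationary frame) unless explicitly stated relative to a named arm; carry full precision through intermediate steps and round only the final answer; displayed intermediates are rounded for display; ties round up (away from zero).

+11214.8148 rpm

recognized (axles ride arm R): planetary set, 27/23/73 teeth
normalise by the input: solve with ω_arm = 1, then scale by 3028 rpm
ring teeth: 27 + 2·23 = 73
27(ω_sun−ω_arm) = −73(ω_ring−ω_arm),  ω_ring = 0, ω_arm = 1
ω_sun = 1 − (73/27)(0−1) = 100/27
scale: ω_sun = 100/27 × 3028 rpm = +11214.8148 rpm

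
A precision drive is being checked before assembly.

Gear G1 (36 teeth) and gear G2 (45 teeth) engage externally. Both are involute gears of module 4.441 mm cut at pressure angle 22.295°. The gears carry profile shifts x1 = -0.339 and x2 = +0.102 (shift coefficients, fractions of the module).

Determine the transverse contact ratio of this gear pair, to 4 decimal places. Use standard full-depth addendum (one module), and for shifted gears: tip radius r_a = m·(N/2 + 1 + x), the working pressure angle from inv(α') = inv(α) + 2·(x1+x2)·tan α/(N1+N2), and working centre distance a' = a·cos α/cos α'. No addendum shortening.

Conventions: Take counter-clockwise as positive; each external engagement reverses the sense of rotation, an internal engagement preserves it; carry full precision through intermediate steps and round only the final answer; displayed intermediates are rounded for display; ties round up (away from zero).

1.6589

topology: single-mesh involute geometry — m = 4.441, 36T/45T pair
base radii: r_b1 = 73.962061, r_b2 = 92.452577
tip radii: r_a1 = 82.873501, r_a2 = 104.816482
inv(α') = inv(22.295°) + 2·(-0.339+0.102)·tan α/(36+45) = 0.01850737  ⇒  α' = 21.44174°
a' = a·cos α / cos α' = 179.8605·cos 22.295°/cos 21.44174° = 178.788638
action lengths: √(r_a1²−r_b1²) = 37.384899, √(r_a2²−r_b2²) = 49.386395
base pitch p_b = π·m·cos α = 12.908815
CR = (37.384899 + 49.386395 − 178.788638·sin 21.44174°)/12.908815 = 1.658884
contact ratio ≈ 1.6589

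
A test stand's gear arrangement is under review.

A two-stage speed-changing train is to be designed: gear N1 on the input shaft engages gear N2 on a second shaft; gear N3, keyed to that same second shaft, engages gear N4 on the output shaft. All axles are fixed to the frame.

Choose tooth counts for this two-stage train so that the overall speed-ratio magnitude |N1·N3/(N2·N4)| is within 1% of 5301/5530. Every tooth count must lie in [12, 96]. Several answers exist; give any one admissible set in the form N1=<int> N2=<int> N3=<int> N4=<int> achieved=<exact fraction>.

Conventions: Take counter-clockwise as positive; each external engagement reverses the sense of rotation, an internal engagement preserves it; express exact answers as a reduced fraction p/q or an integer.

topology: fixed-axis compound train — 2 stages, target 5301/5530
target = 5301/5530 in lowest terms: an exact hit needs N1·N3 = k·5301 and N2·N4 = k·5530 for one integer k, every count in [12, 96]; additionally prefer no 1:1 stage (N1 ≠ N2, N3 ≠ N4)
k = 1: N1·N3 = 5301 = 57·93, N2·N4 = 5530 = 70·79
achieved = 57·93/(70·79) = 5301/5530; |achieved − target| = 0 ≤ 5301/553000 ✓

N1=57 N2=70 N3=93 N4=79 achieved=5301/5530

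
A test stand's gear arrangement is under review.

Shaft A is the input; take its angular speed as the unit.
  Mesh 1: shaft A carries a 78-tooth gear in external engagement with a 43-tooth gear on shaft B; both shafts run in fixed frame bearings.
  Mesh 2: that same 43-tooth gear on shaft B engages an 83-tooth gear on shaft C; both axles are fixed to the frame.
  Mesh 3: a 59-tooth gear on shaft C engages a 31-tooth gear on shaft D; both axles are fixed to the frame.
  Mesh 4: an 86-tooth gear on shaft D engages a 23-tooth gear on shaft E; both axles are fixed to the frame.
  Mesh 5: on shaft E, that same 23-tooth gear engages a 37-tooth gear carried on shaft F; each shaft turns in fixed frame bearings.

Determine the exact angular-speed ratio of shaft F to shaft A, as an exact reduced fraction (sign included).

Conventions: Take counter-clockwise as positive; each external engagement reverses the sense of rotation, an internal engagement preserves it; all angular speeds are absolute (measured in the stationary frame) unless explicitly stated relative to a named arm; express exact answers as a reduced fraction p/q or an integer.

class = fixed-axis compound train [5 meshes; 5 ratios multiply, 5 sense flips]
mesh 1 [78T→43T]: running ratio 78/43, sense −
mesh 2 [43T→83T]: running ratio 78/83, sense +
mesh 3 [59T→31T]: running ratio 4602/2573, sense −
mesh 4 [86T→23T]: running ratio 395772/59179, sense +
mesh 5 [23T→37T]: running ratio 395772/95201, sense −
ω_out/ω_in = -395772/95201

-395772/95201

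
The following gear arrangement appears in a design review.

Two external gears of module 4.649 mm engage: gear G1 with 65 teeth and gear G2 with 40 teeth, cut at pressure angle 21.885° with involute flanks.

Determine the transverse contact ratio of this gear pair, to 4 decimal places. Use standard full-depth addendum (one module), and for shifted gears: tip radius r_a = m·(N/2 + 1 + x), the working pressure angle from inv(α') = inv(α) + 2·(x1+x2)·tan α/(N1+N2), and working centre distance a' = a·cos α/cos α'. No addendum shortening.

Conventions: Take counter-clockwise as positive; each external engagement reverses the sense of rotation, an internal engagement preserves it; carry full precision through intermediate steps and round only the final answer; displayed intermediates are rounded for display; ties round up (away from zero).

class = single-mesh tooth geometry [involute pair 65T × 40T, m = 4.649]
base radii: r_b1 = 140.203848, r_b2 = 86.279291
tip radii: r_a1 = 155.741500, r_a2 = 97.629000
no profile shift: α' = α, a' = a
action lengths: √(r_a1²−r_b1²) = 67.810735, √(r_a2²−r_b2²) = 45.687039
base pitch p_b = π·m·cos α = 13.552719
CR = (67.810735 + 45.687039 − 244.072500·sin 21.88500°)/13.552719 = 1.661733
contact ratio ≈ 1.6617

1.6617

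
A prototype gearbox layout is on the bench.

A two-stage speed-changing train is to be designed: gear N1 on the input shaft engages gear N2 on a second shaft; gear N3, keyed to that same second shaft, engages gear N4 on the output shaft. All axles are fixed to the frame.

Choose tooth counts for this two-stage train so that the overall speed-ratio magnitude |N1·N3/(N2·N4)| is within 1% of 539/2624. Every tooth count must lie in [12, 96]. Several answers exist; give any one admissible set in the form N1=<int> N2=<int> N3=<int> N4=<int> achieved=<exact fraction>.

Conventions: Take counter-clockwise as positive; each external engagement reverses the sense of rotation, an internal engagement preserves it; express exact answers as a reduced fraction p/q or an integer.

2-stage fixed-axis compound train for ratio 539/2624
target = 539/2624 in lowest terms: an exact hit needs N1·N3 = k·539 and N2·N4 = k·2624 for one integer k, every count in [12, 96]; additionally prefer no 1:1 stage (N1 ≠ N2, N3 ≠ N4)
k = 1: no 1:1-free in-range split of k·539 and k·2624 into factor pairs; take k = 2
k = 2: N1·N3 = 1078 = 14·77, N2·N4 = 5248 = 64·82
achieved = 14·77/(64·82) = 539/2624; |achieved − target| = 0 ≤ 539/262400 ✓

N1=14 N2=64 N3=77 N4=82 achieved=539/2624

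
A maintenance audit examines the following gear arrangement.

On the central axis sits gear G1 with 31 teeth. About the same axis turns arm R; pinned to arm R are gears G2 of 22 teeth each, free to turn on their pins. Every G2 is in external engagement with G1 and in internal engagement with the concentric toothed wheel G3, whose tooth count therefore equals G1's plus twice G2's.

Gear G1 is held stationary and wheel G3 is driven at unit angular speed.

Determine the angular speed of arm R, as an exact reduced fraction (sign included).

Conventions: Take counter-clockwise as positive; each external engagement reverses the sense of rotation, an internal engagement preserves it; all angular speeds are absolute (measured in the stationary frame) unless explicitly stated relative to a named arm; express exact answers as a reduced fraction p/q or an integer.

recognized (axles ride arm R): planetary set, 31/22/75 teeth
ring teeth: 31 + 2·22 = 75
31(ω_sun−ω_arm) = −75(ω_ring−ω_arm),  ω_sun = 0, ω_ring = 1
31(0−ω_arm) = −75(1−ω_arm)  ⇒  106·ω_arm = 75  ⇒  ω_arm = 75/106
exact speed ratio = 75/106

75/106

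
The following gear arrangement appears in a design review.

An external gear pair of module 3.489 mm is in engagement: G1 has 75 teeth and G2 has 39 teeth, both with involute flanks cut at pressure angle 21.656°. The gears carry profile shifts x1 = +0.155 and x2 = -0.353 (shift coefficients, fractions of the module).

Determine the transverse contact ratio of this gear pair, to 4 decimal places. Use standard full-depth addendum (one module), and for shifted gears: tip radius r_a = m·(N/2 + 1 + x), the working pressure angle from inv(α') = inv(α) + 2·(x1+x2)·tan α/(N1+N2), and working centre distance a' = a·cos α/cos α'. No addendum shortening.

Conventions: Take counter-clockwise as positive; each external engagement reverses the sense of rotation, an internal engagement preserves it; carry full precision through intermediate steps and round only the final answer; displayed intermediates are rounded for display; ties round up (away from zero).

1.7231

class = single-mesh tooth geometry [involute pair 75T × 39T, m = 3.489]
base radii: r_b1 = 121.602498, r_b2 = 63.233299
tip radii: r_a1 = 134.867295, r_a2 = 70.292883
inv(α') = inv(21.656°) + 2·(+0.155-0.353)·tan α/(75+39) = 0.01771128  ⇒  α' = 21.14142°
a' = a·cos α / cos α' = 198.8730·cos 21.656°/cos 21.14142° = 198.174306
action lengths: √(r_a1²−r_b1²) = 58.326836, √(r_a2²−r_b2²) = 30.702432
base pitch p_b = π·m·cos α = 10.187347
CR = (58.326836 + 30.702432 − 198.174306·sin 21.14142°)/10.187347 = 1.723070
contact ratio ≈ 1.7231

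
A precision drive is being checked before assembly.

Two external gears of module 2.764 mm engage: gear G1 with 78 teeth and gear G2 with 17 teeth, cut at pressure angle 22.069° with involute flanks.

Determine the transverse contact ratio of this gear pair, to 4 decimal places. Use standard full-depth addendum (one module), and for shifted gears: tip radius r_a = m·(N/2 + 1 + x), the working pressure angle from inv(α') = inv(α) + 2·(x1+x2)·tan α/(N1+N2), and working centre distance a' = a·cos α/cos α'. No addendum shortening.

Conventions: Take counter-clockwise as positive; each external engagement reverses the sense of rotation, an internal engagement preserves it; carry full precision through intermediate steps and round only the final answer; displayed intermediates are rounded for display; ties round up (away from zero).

1.5805

single-mesh involute tooth geometry (78T engaging 17T at module 2.764)
base radii: r_b1 = 99.898008, r_b2 = 21.772643
tip radii: r_a1 = 110.560000, r_a2 = 26.258000
no profile shift: α' = α, a' = a
action lengths: √(r_a1²−r_b1²) = 47.369838, √(r_a2²−r_b2²) = 14.677690
base pitch p_b = π·m·cos α = 8.047150
CR = (47.369838 + 14.677690 − 131.290000·sin 22.06900°)/8.047150 = 1.580543
contact ratio ≈ 1.5805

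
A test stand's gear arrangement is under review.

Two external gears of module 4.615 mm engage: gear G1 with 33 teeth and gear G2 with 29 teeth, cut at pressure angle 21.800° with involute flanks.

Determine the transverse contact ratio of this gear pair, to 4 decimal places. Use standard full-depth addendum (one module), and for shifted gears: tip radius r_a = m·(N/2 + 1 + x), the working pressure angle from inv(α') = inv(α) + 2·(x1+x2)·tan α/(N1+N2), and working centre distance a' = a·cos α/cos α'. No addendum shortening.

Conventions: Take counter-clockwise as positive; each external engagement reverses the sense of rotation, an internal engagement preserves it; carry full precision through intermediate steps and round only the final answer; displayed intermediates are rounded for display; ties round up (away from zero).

1.5863

single-mesh involute tooth geometry (33T engaging 29T at module 4.615)
base radii: r_b1 = 70.701875, r_b2 = 62.131950
tip radii: r_a1 = 80.762500, r_a2 = 71.532500
no profile shift: α' = α, a' = a
action lengths: √(r_a1²−r_b1²) = 39.036218, √(r_a2²−r_b2²) = 35.447416
base pitch p_b = π·m·cos α = 13.461605
CR = (39.036218 + 35.447416 − 143.065000·sin 21.80000°)/13.461605 = 1.586281
contact ratio ≈ 1.5863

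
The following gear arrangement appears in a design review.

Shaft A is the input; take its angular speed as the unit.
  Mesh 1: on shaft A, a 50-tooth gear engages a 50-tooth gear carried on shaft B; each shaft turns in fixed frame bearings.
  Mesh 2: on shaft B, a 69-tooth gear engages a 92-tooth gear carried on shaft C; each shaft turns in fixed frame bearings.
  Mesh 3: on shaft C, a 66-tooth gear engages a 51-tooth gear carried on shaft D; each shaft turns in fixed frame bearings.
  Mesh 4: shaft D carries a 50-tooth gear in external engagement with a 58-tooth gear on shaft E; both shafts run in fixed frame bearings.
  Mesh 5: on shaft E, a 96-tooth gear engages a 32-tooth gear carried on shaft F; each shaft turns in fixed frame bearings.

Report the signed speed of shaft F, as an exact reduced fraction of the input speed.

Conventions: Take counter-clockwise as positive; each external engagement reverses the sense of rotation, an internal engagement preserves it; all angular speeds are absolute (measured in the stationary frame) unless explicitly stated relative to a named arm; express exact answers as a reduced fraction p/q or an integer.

5-mesh fixed-axis compound train (all bearings frame-fixed)
mesh 1 [50T→50T]: |ω|/ω_in = 1×50/50 = 1, sense flips to −
mesh 2 [69T→92T]: |ω|/ω_in = 1×69/92 = 3/4, sense flips to +
mesh 3 [66T→51T]: |ω|/ω_in = (3/4)×66/51 = 33/34, sense flips to −
mesh 4 [50T→58T]: |ω|/ω_in = (33/34)×50/58 = 825/986, sense flips to +
mesh 5 [96T→32T]: |ω|/ω_in = (825/986)×96/32 = 2475/986, sense flips to −
signed output speed (× input speed) = -2475/986

-2475/986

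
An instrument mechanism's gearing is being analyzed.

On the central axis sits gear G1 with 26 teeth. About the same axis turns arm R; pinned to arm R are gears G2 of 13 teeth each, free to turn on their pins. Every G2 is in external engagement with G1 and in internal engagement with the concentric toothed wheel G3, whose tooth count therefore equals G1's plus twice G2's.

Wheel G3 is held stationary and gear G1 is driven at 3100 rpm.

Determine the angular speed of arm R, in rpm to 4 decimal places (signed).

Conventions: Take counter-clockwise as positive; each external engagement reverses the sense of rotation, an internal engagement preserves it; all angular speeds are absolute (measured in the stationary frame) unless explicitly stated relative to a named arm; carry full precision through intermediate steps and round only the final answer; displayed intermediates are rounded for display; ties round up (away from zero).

topology: planetary set — G1 26T / G2 13T / G3 52T, arm = carrier (Willis)
normalise by the input: solve with ω_sun = 1, then scale by 3100 rpm
ring teeth: 26 + 2·13 = 52
26(ω_sun−ω_arm) = −52(ω_ring−ω_arm),  ω_ring = 0, ω_sun = 1
26(1−ω_arm) = −52(0−ω_arm)  ⇒  78·ω_arm = 26  ⇒  ω_arm = 1/3
scale: ω_arm = 1/3 × 3100 rpm = +1033.3333 rpm

+1033.3333 rpm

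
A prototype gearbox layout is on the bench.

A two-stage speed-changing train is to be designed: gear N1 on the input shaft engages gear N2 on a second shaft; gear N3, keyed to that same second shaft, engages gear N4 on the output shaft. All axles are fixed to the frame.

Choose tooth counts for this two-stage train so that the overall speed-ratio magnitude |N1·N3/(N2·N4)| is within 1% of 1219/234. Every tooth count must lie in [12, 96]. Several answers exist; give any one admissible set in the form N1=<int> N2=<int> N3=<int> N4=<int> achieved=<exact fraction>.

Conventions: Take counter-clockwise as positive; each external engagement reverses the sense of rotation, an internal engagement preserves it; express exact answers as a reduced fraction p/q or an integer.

class = fixed-axis compound train [2-stage, 1219/234 wanted]
target = 1219/234 in lowest terms: an exact hit needs N1·N3 = k·1219 and N2·N4 = k·234 for one integer k, every count in [12, 96]; additionally prefer no 1:1 stage (N1 ≠ N2, N3 ≠ N4)
k = 1: N1·N3 = 1219 = 23·53, N2·N4 = 234 = 13·18
achieved = 23·53/(13·18) = 1219/234; |achieved − target| = 0 ≤ 1219/23400 ✓

N1=23 N2=13 N3=53 N4=18 achieved=1219/234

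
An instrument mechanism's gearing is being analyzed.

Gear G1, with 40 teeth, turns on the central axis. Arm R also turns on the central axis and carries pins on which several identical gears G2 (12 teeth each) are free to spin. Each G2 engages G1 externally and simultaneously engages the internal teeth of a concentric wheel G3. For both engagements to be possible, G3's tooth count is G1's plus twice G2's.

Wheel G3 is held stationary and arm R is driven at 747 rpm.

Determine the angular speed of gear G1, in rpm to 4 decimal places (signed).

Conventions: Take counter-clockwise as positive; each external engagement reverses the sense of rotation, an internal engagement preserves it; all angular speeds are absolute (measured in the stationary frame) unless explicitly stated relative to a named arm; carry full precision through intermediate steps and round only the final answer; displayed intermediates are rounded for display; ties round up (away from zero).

+1942.2000 rpm

planetary set (40T centre, 12T on arm, 64T internal) — Willis relation
normalise by the input: solve with ω_arm = 1, then scale by 747 rpm
ring teeth: 40 + 2·12 = 64
40(ω_sun−ω_arm) = −64(ω_ring−ω_arm),  ω_ring = 0, ω_arm = 1
ω_sun = 1 − (64/40)(0−1) = 13/5
scale: ω_sun = 13/5 × 747 rpm = +1942.2000 rpm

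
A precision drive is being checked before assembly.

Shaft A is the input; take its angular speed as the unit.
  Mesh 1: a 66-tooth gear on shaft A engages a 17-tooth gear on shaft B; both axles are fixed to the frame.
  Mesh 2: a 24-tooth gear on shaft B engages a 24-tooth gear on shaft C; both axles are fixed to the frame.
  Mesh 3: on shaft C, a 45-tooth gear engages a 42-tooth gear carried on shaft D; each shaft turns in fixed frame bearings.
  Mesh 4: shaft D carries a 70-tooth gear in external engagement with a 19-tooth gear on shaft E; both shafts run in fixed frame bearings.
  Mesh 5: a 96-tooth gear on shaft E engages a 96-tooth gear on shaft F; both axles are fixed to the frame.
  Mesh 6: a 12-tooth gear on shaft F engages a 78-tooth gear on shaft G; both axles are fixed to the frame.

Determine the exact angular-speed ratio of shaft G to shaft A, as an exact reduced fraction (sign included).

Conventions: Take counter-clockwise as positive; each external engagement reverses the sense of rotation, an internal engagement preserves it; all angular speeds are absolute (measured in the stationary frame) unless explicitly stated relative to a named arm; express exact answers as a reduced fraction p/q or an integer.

9900/4199

class = fixed-axis compound train [6 meshes; 6 ratios multiply, 6 sense flips]
mesh 1 [66T→17T]: running ratio 66/17, sense −
mesh 2 [24T→24T]: running ratio 66/17, sense +
mesh 3 [45T→42T]: running ratio 495/119, sense −
mesh 4 [70T→19T]: running ratio 4950/323, sense +
mesh 5 [96T→96T]: running ratio 4950/323, sense −
mesh 6 [12T→78T]: running ratio 9900/4199, sense +
ω_out/ω_in = 9900/4199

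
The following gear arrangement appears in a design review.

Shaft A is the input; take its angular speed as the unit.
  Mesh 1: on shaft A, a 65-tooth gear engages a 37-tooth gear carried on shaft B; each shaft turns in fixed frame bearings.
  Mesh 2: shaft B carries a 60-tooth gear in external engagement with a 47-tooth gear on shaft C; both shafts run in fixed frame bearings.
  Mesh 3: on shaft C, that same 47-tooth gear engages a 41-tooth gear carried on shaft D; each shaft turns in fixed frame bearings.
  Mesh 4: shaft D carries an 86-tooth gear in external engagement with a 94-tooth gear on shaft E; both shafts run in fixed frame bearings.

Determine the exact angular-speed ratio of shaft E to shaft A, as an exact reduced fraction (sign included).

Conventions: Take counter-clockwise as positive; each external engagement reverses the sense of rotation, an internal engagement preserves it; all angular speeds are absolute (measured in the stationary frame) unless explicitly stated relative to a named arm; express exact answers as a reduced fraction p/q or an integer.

class = fixed-axis compound train [4 meshes; 4 ratios multiply, 4 sense flips]
mesh 1 [65T→37T]: running ratio 65/37, sense −
mesh 2 [60T→47T]: running ratio 3900/1739, sense +
mesh 3 [47T→41T]: running ratio 3900/1517, sense −
mesh 4 [86T→94T]: running ratio 167700/71299, sense +
ω_out/ω_in = 167700/71299

167700/71299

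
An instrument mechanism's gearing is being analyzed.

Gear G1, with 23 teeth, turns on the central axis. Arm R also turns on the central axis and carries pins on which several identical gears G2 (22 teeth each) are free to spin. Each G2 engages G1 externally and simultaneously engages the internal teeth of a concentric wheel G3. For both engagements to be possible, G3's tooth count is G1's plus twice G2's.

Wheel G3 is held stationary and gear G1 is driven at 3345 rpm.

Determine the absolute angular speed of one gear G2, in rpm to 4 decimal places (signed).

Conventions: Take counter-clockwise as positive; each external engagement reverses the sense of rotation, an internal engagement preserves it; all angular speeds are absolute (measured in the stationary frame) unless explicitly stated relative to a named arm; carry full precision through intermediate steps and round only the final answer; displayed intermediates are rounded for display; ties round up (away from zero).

topology: planetary set — G1 23T / G2 22T / G3 67T, arm = carrier (Willis)
normalise by the input: solve with ω_sun = 1, then scale by 3345 rpm
ring teeth: 23 + 2·22 = 67
23(ω_sun−ω_arm) = −67(ω_ring−ω_arm),  ω_ring = 0, ω_sun = 1
23(1−ω_arm) = −67(0−ω_arm)  ⇒  90·ω_arm = 23  ⇒  ω_arm = 23/90
sun–planet mesh: 23·(1−23/90) = −22·(ω_p−ω_arm)  ⇒  ω_p−ω_arm = -1541/1980
ω_p = 23/90 − 1541/1980 = -23/44
scale: ω_p = -23/44 × 3345 rpm = -1748.5227 rpm

-1748.5227 rpm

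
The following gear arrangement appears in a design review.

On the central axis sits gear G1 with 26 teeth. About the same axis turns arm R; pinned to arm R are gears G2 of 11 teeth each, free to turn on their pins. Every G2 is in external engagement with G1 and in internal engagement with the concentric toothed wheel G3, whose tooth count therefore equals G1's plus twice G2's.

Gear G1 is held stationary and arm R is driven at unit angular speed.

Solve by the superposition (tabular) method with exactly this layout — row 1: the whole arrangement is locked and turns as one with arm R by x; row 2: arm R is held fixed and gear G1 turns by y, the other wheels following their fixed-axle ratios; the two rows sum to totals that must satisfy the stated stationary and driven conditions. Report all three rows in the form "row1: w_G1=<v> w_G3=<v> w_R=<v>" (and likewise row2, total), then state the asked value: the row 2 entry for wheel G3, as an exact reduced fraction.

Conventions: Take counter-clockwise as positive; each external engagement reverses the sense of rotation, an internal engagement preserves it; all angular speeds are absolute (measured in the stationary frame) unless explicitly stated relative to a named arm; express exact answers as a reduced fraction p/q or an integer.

topology: planetary set — G1 26T / G2 11T / G3 48T, arm = carrier (Willis)
row 1 — lock + rotate with arm: ω_sun = ω_ring = ω_arm = x
row 2 (arm held, sun turns y): ω_ring = −(26/48)·y, ω_arm = 0
boundary: total ω_sun = x + y = 0 and total ω_arm = x = 1  ⇒  y = -1, x = 1
row 2 ring = −(26/48)·(-1) = 13/24
totals (row 1 + row 2): sun 1 + (-1) = 0, ring 1 + 13/24 = 37/24, arm 1 + 0 = 1
asked cell (row2, ring) = 13/24

row1: w_G1=1 w_G3=1 w_R=1
row2: w_G1=-1 w_G3=13/24 w_R=0
total: w_G1=0 w_G3=37/24 w_R=1
asked value: 13/24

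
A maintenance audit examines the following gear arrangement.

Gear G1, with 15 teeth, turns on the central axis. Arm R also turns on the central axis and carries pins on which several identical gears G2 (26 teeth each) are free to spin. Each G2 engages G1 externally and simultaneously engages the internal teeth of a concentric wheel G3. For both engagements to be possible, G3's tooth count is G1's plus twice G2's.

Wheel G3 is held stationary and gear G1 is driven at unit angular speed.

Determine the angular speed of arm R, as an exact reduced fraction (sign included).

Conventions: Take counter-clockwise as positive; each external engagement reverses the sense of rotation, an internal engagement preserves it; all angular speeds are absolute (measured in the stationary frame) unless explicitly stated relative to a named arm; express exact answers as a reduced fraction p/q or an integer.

class = planetary set [G3 = 15+2·26 = 67; Willis about the carrier]
ring teeth: 15 + 2·26 = 67
15(ω_sun−ω_arm) = −67(ω_ring−ω_arm),  ω_ring = 0, ω_sun = 1
15(1−ω_arm) = −67(0−ω_arm)  ⇒  82·ω_arm = 15  ⇒  ω_arm = 15/82
exact speed ratio = 15/82

15/82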